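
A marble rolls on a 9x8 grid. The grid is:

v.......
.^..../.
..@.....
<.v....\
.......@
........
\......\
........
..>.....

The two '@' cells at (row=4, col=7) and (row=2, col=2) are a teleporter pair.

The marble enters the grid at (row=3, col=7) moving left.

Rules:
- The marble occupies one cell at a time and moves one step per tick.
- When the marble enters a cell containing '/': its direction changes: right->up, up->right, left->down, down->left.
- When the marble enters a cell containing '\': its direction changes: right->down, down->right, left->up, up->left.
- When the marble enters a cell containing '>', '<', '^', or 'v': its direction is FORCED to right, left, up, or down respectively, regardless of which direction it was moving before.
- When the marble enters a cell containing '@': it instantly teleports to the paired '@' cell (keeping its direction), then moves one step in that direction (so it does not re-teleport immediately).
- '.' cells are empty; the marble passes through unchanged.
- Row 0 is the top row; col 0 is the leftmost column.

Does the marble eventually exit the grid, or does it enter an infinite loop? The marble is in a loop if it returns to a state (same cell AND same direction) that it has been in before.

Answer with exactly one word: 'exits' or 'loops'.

Step 1: enter (3,7), '\' deflects left->up, move up to (2,7)
Step 2: enter (2,7), '.' pass, move up to (1,7)
Step 3: enter (1,7), '.' pass, move up to (0,7)
Step 4: enter (0,7), '.' pass, move up to (-1,7)
Step 5: at (-1,7) — EXIT via top edge, pos 7

Answer: exits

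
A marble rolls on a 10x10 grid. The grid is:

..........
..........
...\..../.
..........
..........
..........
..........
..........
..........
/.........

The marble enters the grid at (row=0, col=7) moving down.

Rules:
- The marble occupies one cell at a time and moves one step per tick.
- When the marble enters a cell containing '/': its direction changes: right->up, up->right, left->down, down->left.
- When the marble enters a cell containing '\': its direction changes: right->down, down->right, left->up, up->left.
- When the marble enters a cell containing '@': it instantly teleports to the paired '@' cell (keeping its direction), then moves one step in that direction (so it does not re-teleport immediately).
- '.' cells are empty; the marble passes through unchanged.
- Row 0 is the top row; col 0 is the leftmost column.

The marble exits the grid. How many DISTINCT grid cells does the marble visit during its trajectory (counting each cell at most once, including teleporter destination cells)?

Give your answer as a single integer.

Step 1: enter (0,7), '.' pass, move down to (1,7)
Step 2: enter (1,7), '.' pass, move down to (2,7)
Step 3: enter (2,7), '.' pass, move down to (3,7)
Step 4: enter (3,7), '.' pass, move down to (4,7)
Step 5: enter (4,7), '.' pass, move down to (5,7)
Step 6: enter (5,7), '.' pass, move down to (6,7)
Step 7: enter (6,7), '.' pass, move down to (7,7)
Step 8: enter (7,7), '.' pass, move down to (8,7)
Step 9: enter (8,7), '.' pass, move down to (9,7)
Step 10: enter (9,7), '.' pass, move down to (10,7)
Step 11: at (10,7) — EXIT via bottom edge, pos 7
Distinct cells visited: 10 (path length 10)

Answer: 10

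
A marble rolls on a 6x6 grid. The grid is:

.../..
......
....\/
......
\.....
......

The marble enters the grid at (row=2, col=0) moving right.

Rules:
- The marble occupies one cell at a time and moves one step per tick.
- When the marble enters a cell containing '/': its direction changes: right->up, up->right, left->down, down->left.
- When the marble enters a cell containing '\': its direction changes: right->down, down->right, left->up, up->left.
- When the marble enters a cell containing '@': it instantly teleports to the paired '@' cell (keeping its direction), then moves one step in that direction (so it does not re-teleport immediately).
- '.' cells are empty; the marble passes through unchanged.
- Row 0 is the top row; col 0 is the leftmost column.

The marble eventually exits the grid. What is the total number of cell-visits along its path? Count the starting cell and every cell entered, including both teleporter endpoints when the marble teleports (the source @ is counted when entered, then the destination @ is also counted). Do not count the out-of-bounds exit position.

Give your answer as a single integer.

Step 1: enter (2,0), '.' pass, move right to (2,1)
Step 2: enter (2,1), '.' pass, move right to (2,2)
Step 3: enter (2,2), '.' pass, move right to (2,3)
Step 4: enter (2,3), '.' pass, move right to (2,4)
Step 5: enter (2,4), '\' deflects right->down, move down to (3,4)
Step 6: enter (3,4), '.' pass, move down to (4,4)
Step 7: enter (4,4), '.' pass, move down to (5,4)
Step 8: enter (5,4), '.' pass, move down to (6,4)
Step 9: at (6,4) — EXIT via bottom edge, pos 4
Path length (cell visits): 8

Answer: 8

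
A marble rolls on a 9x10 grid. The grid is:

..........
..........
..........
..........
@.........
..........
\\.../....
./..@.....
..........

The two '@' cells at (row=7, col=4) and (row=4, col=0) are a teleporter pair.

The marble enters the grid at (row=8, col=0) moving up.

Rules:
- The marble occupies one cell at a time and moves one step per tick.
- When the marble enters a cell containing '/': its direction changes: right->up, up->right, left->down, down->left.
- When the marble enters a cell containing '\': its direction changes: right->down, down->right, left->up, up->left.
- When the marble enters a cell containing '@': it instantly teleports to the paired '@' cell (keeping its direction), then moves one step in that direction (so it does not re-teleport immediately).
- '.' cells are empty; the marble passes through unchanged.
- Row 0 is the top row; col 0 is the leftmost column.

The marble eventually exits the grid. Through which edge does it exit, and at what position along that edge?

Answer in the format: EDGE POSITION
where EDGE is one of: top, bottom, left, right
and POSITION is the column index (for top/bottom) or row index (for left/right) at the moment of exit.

Step 1: enter (8,0), '.' pass, move up to (7,0)
Step 2: enter (7,0), '.' pass, move up to (6,0)
Step 3: enter (6,0), '\' deflects up->left, move left to (6,-1)
Step 4: at (6,-1) — EXIT via left edge, pos 6

Answer: left 6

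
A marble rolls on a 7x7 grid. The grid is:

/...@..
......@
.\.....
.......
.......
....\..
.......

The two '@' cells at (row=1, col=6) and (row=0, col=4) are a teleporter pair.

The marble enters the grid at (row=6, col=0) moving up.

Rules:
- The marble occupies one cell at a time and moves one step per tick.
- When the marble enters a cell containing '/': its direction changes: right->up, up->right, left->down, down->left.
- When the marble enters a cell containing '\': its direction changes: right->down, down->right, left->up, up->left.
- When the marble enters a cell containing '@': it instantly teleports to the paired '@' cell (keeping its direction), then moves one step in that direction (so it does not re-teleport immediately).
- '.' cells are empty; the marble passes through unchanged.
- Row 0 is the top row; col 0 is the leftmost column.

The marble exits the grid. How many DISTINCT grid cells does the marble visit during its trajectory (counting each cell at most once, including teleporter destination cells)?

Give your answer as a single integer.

Answer: 12

Derivation:
Step 1: enter (6,0), '.' pass, move up to (5,0)
Step 2: enter (5,0), '.' pass, move up to (4,0)
Step 3: enter (4,0), '.' pass, move up to (3,0)
Step 4: enter (3,0), '.' pass, move up to (2,0)
Step 5: enter (2,0), '.' pass, move up to (1,0)
Step 6: enter (1,0), '.' pass, move up to (0,0)
Step 7: enter (0,0), '/' deflects up->right, move right to (0,1)
Step 8: enter (0,1), '.' pass, move right to (0,2)
Step 9: enter (0,2), '.' pass, move right to (0,3)
Step 10: enter (0,3), '.' pass, move right to (0,4)
Step 11: enter (0,4), '@' teleport (0,4)->(1,6), also enter (1,6), move right to (1,7)
Step 12: at (1,7) — EXIT via right edge, pos 1
Distinct cells visited: 12 (path length 12)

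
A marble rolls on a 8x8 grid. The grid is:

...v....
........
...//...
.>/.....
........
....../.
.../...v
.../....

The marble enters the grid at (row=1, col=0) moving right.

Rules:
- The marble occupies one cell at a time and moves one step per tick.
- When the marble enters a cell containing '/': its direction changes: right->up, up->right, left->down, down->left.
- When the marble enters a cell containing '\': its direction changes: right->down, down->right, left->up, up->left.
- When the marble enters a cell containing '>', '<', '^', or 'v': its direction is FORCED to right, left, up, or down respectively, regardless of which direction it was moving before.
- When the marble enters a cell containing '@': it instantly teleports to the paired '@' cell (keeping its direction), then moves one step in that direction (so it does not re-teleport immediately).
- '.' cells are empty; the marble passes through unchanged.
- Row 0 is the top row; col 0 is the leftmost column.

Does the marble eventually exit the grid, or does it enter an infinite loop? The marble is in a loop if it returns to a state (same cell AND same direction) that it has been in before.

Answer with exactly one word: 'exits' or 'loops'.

Step 1: enter (1,0), '.' pass, move right to (1,1)
Step 2: enter (1,1), '.' pass, move right to (1,2)
Step 3: enter (1,2), '.' pass, move right to (1,3)
Step 4: enter (1,3), '.' pass, move right to (1,4)
Step 5: enter (1,4), '.' pass, move right to (1,5)
Step 6: enter (1,5), '.' pass, move right to (1,6)
Step 7: enter (1,6), '.' pass, move right to (1,7)
Step 8: enter (1,7), '.' pass, move right to (1,8)
Step 9: at (1,8) — EXIT via right edge, pos 1

Answer: exits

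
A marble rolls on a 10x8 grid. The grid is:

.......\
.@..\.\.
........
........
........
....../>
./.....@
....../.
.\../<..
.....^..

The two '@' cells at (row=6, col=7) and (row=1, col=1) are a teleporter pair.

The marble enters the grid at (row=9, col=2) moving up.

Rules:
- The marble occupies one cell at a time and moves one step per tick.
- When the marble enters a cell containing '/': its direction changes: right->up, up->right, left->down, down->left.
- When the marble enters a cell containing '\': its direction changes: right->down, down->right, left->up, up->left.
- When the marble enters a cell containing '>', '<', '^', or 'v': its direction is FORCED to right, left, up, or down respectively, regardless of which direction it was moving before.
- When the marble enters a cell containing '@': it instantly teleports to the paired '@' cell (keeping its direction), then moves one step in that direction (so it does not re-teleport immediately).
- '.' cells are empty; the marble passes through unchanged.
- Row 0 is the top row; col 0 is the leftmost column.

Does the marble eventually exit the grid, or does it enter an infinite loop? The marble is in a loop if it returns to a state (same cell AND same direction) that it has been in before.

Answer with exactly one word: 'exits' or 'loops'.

Step 1: enter (9,2), '.' pass, move up to (8,2)
Step 2: enter (8,2), '.' pass, move up to (7,2)
Step 3: enter (7,2), '.' pass, move up to (6,2)
Step 4: enter (6,2), '.' pass, move up to (5,2)
Step 5: enter (5,2), '.' pass, move up to (4,2)
Step 6: enter (4,2), '.' pass, move up to (3,2)
Step 7: enter (3,2), '.' pass, move up to (2,2)
Step 8: enter (2,2), '.' pass, move up to (1,2)
Step 9: enter (1,2), '.' pass, move up to (0,2)
Step 10: enter (0,2), '.' pass, move up to (-1,2)
Step 11: at (-1,2) — EXIT via top edge, pos 2

Answer: exits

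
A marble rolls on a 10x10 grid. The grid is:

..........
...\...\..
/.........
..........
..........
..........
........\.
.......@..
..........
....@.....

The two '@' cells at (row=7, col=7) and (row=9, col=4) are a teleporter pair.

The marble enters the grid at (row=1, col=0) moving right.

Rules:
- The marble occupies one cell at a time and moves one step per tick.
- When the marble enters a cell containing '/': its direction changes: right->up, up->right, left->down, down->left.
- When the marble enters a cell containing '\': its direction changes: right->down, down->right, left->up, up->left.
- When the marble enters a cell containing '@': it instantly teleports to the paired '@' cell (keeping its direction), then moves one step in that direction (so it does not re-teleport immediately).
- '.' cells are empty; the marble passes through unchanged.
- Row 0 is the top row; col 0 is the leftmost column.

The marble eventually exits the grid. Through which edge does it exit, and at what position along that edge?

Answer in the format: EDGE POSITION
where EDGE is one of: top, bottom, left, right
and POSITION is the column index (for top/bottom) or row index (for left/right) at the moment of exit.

Answer: bottom 3

Derivation:
Step 1: enter (1,0), '.' pass, move right to (1,1)
Step 2: enter (1,1), '.' pass, move right to (1,2)
Step 3: enter (1,2), '.' pass, move right to (1,3)
Step 4: enter (1,3), '\' deflects right->down, move down to (2,3)
Step 5: enter (2,3), '.' pass, move down to (3,3)
Step 6: enter (3,3), '.' pass, move down to (4,3)
Step 7: enter (4,3), '.' pass, move down to (5,3)
Step 8: enter (5,3), '.' pass, move down to (6,3)
Step 9: enter (6,3), '.' pass, move down to (7,3)
Step 10: enter (7,3), '.' pass, move down to (8,3)
Step 11: enter (8,3), '.' pass, move down to (9,3)
Step 12: enter (9,3), '.' pass, move down to (10,3)
Step 13: at (10,3) — EXIT via bottom edge, pos 3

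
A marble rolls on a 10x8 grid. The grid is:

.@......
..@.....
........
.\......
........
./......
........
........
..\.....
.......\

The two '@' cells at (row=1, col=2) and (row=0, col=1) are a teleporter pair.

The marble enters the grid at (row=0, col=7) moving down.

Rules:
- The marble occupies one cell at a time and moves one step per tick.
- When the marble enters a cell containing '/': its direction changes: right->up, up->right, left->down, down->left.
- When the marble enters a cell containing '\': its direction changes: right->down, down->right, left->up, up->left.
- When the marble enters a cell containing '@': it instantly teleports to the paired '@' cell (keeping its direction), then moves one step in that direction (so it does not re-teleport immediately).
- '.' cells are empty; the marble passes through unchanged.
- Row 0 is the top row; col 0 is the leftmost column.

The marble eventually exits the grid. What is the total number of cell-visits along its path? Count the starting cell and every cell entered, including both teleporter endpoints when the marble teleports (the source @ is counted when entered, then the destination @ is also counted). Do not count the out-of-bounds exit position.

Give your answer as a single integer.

Step 1: enter (0,7), '.' pass, move down to (1,7)
Step 2: enter (1,7), '.' pass, move down to (2,7)
Step 3: enter (2,7), '.' pass, move down to (3,7)
Step 4: enter (3,7), '.' pass, move down to (4,7)
Step 5: enter (4,7), '.' pass, move down to (5,7)
Step 6: enter (5,7), '.' pass, move down to (6,7)
Step 7: enter (6,7), '.' pass, move down to (7,7)
Step 8: enter (7,7), '.' pass, move down to (8,7)
Step 9: enter (8,7), '.' pass, move down to (9,7)
Step 10: enter (9,7), '\' deflects down->right, move right to (9,8)
Step 11: at (9,8) — EXIT via right edge, pos 9
Path length (cell visits): 10

Answer: 10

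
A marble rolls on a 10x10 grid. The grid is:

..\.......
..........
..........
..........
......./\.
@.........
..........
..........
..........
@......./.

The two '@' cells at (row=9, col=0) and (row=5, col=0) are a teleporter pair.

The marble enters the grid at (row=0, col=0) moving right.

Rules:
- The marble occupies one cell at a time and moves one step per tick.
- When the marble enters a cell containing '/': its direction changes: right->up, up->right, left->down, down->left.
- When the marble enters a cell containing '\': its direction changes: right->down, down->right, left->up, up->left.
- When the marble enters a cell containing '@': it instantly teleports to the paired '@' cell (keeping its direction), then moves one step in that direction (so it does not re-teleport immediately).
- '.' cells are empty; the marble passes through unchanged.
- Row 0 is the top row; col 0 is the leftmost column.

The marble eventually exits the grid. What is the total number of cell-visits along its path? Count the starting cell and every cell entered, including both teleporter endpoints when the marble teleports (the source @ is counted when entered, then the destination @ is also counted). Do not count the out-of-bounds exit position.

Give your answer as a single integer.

Step 1: enter (0,0), '.' pass, move right to (0,1)
Step 2: enter (0,1), '.' pass, move right to (0,2)
Step 3: enter (0,2), '\' deflects right->down, move down to (1,2)
Step 4: enter (1,2), '.' pass, move down to (2,2)
Step 5: enter (2,2), '.' pass, move down to (3,2)
Step 6: enter (3,2), '.' pass, move down to (4,2)
Step 7: enter (4,2), '.' pass, move down to (5,2)
Step 8: enter (5,2), '.' pass, move down to (6,2)
Step 9: enter (6,2), '.' pass, move down to (7,2)
Step 10: enter (7,2), '.' pass, move down to (8,2)
Step 11: enter (8,2), '.' pass, move down to (9,2)
Step 12: enter (9,2), '.' pass, move down to (10,2)
Step 13: at (10,2) — EXIT via bottom edge, pos 2
Path length (cell visits): 12

Answer: 12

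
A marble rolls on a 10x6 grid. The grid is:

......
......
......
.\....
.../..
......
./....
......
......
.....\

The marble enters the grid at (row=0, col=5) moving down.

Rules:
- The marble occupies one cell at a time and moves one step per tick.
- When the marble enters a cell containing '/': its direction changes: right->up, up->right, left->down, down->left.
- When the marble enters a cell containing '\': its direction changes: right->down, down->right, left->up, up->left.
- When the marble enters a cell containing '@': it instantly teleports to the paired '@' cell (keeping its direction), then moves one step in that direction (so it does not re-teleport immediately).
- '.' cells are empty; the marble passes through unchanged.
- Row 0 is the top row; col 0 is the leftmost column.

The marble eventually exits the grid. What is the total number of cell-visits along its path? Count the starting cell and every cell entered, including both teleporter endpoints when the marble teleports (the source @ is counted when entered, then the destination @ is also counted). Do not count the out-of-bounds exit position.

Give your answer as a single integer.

Step 1: enter (0,5), '.' pass, move down to (1,5)
Step 2: enter (1,5), '.' pass, move down to (2,5)
Step 3: enter (2,5), '.' pass, move down to (3,5)
Step 4: enter (3,5), '.' pass, move down to (4,5)
Step 5: enter (4,5), '.' pass, move down to (5,5)
Step 6: enter (5,5), '.' pass, move down to (6,5)
Step 7: enter (6,5), '.' pass, move down to (7,5)
Step 8: enter (7,5), '.' pass, move down to (8,5)
Step 9: enter (8,5), '.' pass, move down to (9,5)
Step 10: enter (9,5), '\' deflects down->right, move right to (9,6)
Step 11: at (9,6) — EXIT via right edge, pos 9
Path length (cell visits): 10

Answer: 10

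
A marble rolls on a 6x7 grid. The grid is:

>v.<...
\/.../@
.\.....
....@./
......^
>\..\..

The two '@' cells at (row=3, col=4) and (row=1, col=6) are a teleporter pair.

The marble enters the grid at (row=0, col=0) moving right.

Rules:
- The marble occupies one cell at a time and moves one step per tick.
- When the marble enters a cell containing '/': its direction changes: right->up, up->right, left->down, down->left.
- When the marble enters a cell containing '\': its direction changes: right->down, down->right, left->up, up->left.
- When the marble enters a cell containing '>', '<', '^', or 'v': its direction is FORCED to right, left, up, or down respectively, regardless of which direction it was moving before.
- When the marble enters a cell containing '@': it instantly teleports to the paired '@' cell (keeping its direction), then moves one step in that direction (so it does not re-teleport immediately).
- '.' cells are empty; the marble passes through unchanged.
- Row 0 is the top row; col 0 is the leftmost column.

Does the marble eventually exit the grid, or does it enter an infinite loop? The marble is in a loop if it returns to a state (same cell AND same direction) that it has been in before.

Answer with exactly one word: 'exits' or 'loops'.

Step 1: enter (0,0), '>' forces right->right, move right to (0,1)
Step 2: enter (0,1), 'v' forces right->down, move down to (1,1)
Step 3: enter (1,1), '/' deflects down->left, move left to (1,0)
Step 4: enter (1,0), '\' deflects left->up, move up to (0,0)
Step 5: enter (0,0), '>' forces up->right, move right to (0,1)
Step 6: at (0,1) dir=right — LOOP DETECTED (seen before)

Answer: loops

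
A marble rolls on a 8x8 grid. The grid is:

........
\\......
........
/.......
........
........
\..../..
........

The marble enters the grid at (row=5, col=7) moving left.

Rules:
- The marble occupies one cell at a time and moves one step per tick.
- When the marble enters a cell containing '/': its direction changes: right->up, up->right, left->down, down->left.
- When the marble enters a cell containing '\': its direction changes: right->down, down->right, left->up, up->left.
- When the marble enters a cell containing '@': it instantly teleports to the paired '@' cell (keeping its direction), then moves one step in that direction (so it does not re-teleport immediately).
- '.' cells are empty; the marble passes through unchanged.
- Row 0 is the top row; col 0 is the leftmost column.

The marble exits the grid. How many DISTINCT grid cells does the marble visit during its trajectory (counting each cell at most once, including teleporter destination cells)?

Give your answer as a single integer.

Answer: 8

Derivation:
Step 1: enter (5,7), '.' pass, move left to (5,6)
Step 2: enter (5,6), '.' pass, move left to (5,5)
Step 3: enter (5,5), '.' pass, move left to (5,4)
Step 4: enter (5,4), '.' pass, move left to (5,3)
Step 5: enter (5,3), '.' pass, move left to (5,2)
Step 6: enter (5,2), '.' pass, move left to (5,1)
Step 7: enter (5,1), '.' pass, move left to (5,0)
Step 8: enter (5,0), '.' pass, move left to (5,-1)
Step 9: at (5,-1) — EXIT via left edge, pos 5
Distinct cells visited: 8 (path length 8)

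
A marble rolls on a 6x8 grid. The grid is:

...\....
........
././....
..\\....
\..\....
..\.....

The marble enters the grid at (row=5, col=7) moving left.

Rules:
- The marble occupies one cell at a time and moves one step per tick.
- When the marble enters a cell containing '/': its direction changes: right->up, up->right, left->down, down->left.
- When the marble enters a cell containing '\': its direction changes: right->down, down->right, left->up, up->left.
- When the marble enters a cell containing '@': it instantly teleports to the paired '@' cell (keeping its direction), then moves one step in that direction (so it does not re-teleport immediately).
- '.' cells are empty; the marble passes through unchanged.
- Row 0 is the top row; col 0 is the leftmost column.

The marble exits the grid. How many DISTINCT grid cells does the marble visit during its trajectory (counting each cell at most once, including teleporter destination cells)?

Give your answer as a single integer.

Answer: 10

Derivation:
Step 1: enter (5,7), '.' pass, move left to (5,6)
Step 2: enter (5,6), '.' pass, move left to (5,5)
Step 3: enter (5,5), '.' pass, move left to (5,4)
Step 4: enter (5,4), '.' pass, move left to (5,3)
Step 5: enter (5,3), '.' pass, move left to (5,2)
Step 6: enter (5,2), '\' deflects left->up, move up to (4,2)
Step 7: enter (4,2), '.' pass, move up to (3,2)
Step 8: enter (3,2), '\' deflects up->left, move left to (3,1)
Step 9: enter (3,1), '.' pass, move left to (3,0)
Step 10: enter (3,0), '.' pass, move left to (3,-1)
Step 11: at (3,-1) — EXIT via left edge, pos 3
Distinct cells visited: 10 (path length 10)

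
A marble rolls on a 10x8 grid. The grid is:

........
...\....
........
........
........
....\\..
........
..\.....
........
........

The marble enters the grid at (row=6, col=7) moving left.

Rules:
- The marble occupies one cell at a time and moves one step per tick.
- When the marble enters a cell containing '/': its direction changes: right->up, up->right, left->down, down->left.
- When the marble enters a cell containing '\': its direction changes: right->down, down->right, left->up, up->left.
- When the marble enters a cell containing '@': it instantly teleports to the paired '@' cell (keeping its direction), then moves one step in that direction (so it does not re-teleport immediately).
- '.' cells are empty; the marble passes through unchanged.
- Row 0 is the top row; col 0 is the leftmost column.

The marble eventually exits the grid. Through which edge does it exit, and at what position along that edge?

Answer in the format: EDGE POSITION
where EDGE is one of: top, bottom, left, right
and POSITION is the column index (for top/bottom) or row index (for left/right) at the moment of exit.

Answer: left 6

Derivation:
Step 1: enter (6,7), '.' pass, move left to (6,6)
Step 2: enter (6,6), '.' pass, move left to (6,5)
Step 3: enter (6,5), '.' pass, move left to (6,4)
Step 4: enter (6,4), '.' pass, move left to (6,3)
Step 5: enter (6,3), '.' pass, move left to (6,2)
Step 6: enter (6,2), '.' pass, move left to (6,1)
Step 7: enter (6,1), '.' pass, move left to (6,0)
Step 8: enter (6,0), '.' pass, move left to (6,-1)
Step 9: at (6,-1) — EXIT via left edge, pos 6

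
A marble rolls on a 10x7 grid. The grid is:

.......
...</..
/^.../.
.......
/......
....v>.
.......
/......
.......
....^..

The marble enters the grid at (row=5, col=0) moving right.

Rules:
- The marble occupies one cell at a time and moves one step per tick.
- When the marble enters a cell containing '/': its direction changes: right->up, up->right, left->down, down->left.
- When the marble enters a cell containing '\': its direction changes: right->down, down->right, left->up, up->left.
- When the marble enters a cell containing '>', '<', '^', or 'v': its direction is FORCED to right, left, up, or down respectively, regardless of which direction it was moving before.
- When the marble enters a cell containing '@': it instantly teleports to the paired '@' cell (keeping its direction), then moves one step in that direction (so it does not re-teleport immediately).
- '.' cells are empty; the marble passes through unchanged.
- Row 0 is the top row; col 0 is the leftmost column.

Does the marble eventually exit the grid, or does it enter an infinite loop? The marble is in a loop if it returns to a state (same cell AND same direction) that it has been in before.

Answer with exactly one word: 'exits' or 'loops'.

Step 1: enter (5,0), '.' pass, move right to (5,1)
Step 2: enter (5,1), '.' pass, move right to (5,2)
Step 3: enter (5,2), '.' pass, move right to (5,3)
Step 4: enter (5,3), '.' pass, move right to (5,4)
Step 5: enter (5,4), 'v' forces right->down, move down to (6,4)
Step 6: enter (6,4), '.' pass, move down to (7,4)
Step 7: enter (7,4), '.' pass, move down to (8,4)
Step 8: enter (8,4), '.' pass, move down to (9,4)
Step 9: enter (9,4), '^' forces down->up, move up to (8,4)
Step 10: enter (8,4), '.' pass, move up to (7,4)
Step 11: enter (7,4), '.' pass, move up to (6,4)
Step 12: enter (6,4), '.' pass, move up to (5,4)
Step 13: enter (5,4), 'v' forces up->down, move down to (6,4)
Step 14: at (6,4) dir=down — LOOP DETECTED (seen before)

Answer: loops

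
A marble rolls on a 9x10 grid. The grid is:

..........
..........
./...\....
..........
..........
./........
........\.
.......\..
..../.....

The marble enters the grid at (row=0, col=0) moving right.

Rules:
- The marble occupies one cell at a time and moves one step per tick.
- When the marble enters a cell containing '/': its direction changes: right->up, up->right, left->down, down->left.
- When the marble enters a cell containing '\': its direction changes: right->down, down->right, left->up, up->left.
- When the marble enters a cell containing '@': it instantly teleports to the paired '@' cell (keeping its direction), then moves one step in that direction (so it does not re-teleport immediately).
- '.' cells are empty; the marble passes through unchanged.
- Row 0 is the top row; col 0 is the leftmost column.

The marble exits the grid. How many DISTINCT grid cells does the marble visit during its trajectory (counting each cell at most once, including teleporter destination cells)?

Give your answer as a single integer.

Step 1: enter (0,0), '.' pass, move right to (0,1)
Step 2: enter (0,1), '.' pass, move right to (0,2)
Step 3: enter (0,2), '.' pass, move right to (0,3)
Step 4: enter (0,3), '.' pass, move right to (0,4)
Step 5: enter (0,4), '.' pass, move right to (0,5)
Step 6: enter (0,5), '.' pass, move right to (0,6)
Step 7: enter (0,6), '.' pass, move right to (0,7)
Step 8: enter (0,7), '.' pass, move right to (0,8)
Step 9: enter (0,8), '.' pass, move right to (0,9)
Step 10: enter (0,9), '.' pass, move right to (0,10)
Step 11: at (0,10) — EXIT via right edge, pos 0
Distinct cells visited: 10 (path length 10)

Answer: 10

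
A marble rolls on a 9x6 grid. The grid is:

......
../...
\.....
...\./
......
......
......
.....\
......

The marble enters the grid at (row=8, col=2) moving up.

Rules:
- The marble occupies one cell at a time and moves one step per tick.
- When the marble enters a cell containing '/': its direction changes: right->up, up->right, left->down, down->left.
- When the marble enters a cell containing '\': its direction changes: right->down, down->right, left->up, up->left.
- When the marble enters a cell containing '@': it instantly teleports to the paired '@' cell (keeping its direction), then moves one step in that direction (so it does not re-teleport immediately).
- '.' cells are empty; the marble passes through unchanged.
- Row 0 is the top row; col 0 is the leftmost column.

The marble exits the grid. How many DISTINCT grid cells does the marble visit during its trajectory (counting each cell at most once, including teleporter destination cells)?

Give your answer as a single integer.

Step 1: enter (8,2), '.' pass, move up to (7,2)
Step 2: enter (7,2), '.' pass, move up to (6,2)
Step 3: enter (6,2), '.' pass, move up to (5,2)
Step 4: enter (5,2), '.' pass, move up to (4,2)
Step 5: enter (4,2), '.' pass, move up to (3,2)
Step 6: enter (3,2), '.' pass, move up to (2,2)
Step 7: enter (2,2), '.' pass, move up to (1,2)
Step 8: enter (1,2), '/' deflects up->right, move right to (1,3)
Step 9: enter (1,3), '.' pass, move right to (1,4)
Step 10: enter (1,4), '.' pass, move right to (1,5)
Step 11: enter (1,5), '.' pass, move right to (1,6)
Step 12: at (1,6) — EXIT via right edge, pos 1
Distinct cells visited: 11 (path length 11)

Answer: 11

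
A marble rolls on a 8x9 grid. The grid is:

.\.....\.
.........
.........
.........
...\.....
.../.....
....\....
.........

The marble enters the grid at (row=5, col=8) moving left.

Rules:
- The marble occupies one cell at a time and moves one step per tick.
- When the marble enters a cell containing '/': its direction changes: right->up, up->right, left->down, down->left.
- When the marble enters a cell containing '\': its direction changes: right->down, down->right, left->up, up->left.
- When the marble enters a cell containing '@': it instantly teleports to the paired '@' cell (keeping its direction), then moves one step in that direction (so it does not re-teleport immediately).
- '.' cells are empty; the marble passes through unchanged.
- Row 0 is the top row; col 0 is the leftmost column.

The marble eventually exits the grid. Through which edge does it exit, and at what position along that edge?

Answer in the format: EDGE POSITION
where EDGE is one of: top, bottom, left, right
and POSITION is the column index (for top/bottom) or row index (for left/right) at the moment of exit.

Answer: bottom 3

Derivation:
Step 1: enter (5,8), '.' pass, move left to (5,7)
Step 2: enter (5,7), '.' pass, move left to (5,6)
Step 3: enter (5,6), '.' pass, move left to (5,5)
Step 4: enter (5,5), '.' pass, move left to (5,4)
Step 5: enter (5,4), '.' pass, move left to (5,3)
Step 6: enter (5,3), '/' deflects left->down, move down to (6,3)
Step 7: enter (6,3), '.' pass, move down to (7,3)
Step 8: enter (7,3), '.' pass, move down to (8,3)
Step 9: at (8,3) — EXIT via bottom edge, pos 3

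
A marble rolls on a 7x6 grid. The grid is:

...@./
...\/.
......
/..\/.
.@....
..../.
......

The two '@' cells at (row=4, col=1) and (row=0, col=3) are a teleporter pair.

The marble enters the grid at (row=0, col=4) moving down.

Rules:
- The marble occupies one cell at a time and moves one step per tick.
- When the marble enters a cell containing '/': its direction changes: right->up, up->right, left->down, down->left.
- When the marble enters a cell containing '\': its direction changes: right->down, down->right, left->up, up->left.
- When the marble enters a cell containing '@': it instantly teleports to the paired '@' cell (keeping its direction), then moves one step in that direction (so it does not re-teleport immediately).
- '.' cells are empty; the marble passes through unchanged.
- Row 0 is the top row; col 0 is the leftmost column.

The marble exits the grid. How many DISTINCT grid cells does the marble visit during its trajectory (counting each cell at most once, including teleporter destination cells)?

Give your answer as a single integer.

Step 1: enter (0,4), '.' pass, move down to (1,4)
Step 2: enter (1,4), '/' deflects down->left, move left to (1,3)
Step 3: enter (1,3), '\' deflects left->up, move up to (0,3)
Step 4: enter (0,3), '@' teleport (0,3)->(4,1), also enter (4,1), move up to (3,1)
Step 5: enter (3,1), '.' pass, move up to (2,1)
Step 6: enter (2,1), '.' pass, move up to (1,1)
Step 7: enter (1,1), '.' pass, move up to (0,1)
Step 8: enter (0,1), '.' pass, move up to (-1,1)
Step 9: at (-1,1) — EXIT via top edge, pos 1
Distinct cells visited: 9 (path length 9)

Answer: 9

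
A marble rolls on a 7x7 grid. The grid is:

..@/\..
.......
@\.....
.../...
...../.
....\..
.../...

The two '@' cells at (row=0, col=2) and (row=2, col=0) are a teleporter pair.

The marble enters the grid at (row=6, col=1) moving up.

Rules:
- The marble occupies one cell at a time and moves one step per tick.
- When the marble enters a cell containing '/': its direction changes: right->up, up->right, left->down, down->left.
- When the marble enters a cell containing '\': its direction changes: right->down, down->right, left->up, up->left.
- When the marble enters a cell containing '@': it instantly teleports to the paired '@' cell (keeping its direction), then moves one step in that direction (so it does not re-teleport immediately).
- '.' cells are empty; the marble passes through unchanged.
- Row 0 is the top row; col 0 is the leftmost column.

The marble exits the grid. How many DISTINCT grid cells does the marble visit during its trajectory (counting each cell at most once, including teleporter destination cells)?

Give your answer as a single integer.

Step 1: enter (6,1), '.' pass, move up to (5,1)
Step 2: enter (5,1), '.' pass, move up to (4,1)
Step 3: enter (4,1), '.' pass, move up to (3,1)
Step 4: enter (3,1), '.' pass, move up to (2,1)
Step 5: enter (2,1), '\' deflects up->left, move left to (2,0)
Step 6: enter (2,0), '@' teleport (2,0)->(0,2), also enter (0,2), move left to (0,1)
Step 7: enter (0,1), '.' pass, move left to (0,0)
Step 8: enter (0,0), '.' pass, move left to (0,-1)
Step 9: at (0,-1) — EXIT via left edge, pos 0
Distinct cells visited: 9 (path length 9)

Answer: 9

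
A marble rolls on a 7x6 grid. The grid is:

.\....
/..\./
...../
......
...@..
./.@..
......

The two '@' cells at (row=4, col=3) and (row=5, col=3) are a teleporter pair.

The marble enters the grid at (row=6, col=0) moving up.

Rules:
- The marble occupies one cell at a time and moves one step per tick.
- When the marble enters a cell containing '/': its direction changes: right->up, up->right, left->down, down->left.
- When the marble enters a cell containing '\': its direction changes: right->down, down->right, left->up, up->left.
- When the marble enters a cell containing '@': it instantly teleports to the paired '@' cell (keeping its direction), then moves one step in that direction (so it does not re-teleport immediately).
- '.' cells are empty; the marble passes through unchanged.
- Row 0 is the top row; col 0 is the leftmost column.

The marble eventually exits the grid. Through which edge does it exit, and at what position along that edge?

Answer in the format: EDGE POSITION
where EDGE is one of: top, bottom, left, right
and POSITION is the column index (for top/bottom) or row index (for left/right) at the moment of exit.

Step 1: enter (6,0), '.' pass, move up to (5,0)
Step 2: enter (5,0), '.' pass, move up to (4,0)
Step 3: enter (4,0), '.' pass, move up to (3,0)
Step 4: enter (3,0), '.' pass, move up to (2,0)
Step 5: enter (2,0), '.' pass, move up to (1,0)
Step 6: enter (1,0), '/' deflects up->right, move right to (1,1)
Step 7: enter (1,1), '.' pass, move right to (1,2)
Step 8: enter (1,2), '.' pass, move right to (1,3)
Step 9: enter (1,3), '\' deflects right->down, move down to (2,3)
Step 10: enter (2,3), '.' pass, move down to (3,3)
Step 11: enter (3,3), '.' pass, move down to (4,3)
Step 12: enter (4,3), '@' teleport (4,3)->(5,3), also enter (5,3), move down to (6,3)
Step 13: enter (6,3), '.' pass, move down to (7,3)
Step 14: at (7,3) — EXIT via bottom edge, pos 3

Answer: bottom 3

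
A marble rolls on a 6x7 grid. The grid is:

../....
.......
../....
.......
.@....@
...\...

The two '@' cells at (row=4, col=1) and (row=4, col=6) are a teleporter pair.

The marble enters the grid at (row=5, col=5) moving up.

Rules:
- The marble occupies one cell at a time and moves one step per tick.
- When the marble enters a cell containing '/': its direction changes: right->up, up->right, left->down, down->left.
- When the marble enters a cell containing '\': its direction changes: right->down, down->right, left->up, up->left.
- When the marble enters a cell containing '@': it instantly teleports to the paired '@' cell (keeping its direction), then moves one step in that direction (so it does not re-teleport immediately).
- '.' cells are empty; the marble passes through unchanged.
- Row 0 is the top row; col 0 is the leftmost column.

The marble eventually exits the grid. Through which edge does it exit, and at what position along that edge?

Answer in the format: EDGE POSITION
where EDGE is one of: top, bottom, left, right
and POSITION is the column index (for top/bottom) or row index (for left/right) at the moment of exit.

Answer: top 5

Derivation:
Step 1: enter (5,5), '.' pass, move up to (4,5)
Step 2: enter (4,5), '.' pass, move up to (3,5)
Step 3: enter (3,5), '.' pass, move up to (2,5)
Step 4: enter (2,5), '.' pass, move up to (1,5)
Step 5: enter (1,5), '.' pass, move up to (0,5)
Step 6: enter (0,5), '.' pass, move up to (-1,5)
Step 7: at (-1,5) — EXIT via top edge, pos 5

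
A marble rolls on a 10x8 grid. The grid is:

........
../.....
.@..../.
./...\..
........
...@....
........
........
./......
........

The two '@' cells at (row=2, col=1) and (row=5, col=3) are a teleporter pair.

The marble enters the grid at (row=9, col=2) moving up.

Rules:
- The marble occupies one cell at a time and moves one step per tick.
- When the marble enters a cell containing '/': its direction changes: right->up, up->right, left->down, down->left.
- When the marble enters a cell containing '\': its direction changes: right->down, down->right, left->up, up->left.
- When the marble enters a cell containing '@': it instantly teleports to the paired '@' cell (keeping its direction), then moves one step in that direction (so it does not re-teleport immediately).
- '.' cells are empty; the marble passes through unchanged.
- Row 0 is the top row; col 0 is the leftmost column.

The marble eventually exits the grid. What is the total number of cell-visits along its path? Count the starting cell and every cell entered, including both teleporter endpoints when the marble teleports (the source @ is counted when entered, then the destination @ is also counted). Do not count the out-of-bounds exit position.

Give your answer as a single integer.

Answer: 14

Derivation:
Step 1: enter (9,2), '.' pass, move up to (8,2)
Step 2: enter (8,2), '.' pass, move up to (7,2)
Step 3: enter (7,2), '.' pass, move up to (6,2)
Step 4: enter (6,2), '.' pass, move up to (5,2)
Step 5: enter (5,2), '.' pass, move up to (4,2)
Step 6: enter (4,2), '.' pass, move up to (3,2)
Step 7: enter (3,2), '.' pass, move up to (2,2)
Step 8: enter (2,2), '.' pass, move up to (1,2)
Step 9: enter (1,2), '/' deflects up->right, move right to (1,3)
Step 10: enter (1,3), '.' pass, move right to (1,4)
Step 11: enter (1,4), '.' pass, move right to (1,5)
Step 12: enter (1,5), '.' pass, move right to (1,6)
Step 13: enter (1,6), '.' pass, move right to (1,7)
Step 14: enter (1,7), '.' pass, move right to (1,8)
Step 15: at (1,8) — EXIT via right edge, pos 1
Path length (cell visits): 14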